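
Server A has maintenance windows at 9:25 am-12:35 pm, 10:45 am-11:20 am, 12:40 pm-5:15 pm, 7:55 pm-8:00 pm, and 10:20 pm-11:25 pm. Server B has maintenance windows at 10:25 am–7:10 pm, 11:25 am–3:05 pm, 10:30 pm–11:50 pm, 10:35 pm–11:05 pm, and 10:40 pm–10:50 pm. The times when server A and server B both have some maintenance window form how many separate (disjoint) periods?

Merge the first list: 9:25 am–12:35 pm, 12:40 pm–5:15 pm, 7:55 pm–8:00 pm, 10:20 pm–11:25 pm.
Merge the second list: 10:25 am–7:10 pm, 10:30 pm–11:50 pm.
A ∩ B = 10:25 am–12:35 pm, 12:40 pm–5:15 pm, 10:30 pm–11:25 pm.
That is 3 disjoint pieces.

3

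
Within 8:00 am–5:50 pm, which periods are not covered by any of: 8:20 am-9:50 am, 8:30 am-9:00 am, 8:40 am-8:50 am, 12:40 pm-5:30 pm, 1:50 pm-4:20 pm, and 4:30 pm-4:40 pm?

8:00 am–8:20 am, 9:50 am–12:40 pm, 5:30 pm–5:50 pm

Covered (merged): 8:20 am–9:50 am, 12:40 pm–5:30 pm.
Complement within 8:00 am–5:50 pm: 8:00 am–8:20 am, 9:50 am–12:40 pm, 5:30 pm–5:50 pm.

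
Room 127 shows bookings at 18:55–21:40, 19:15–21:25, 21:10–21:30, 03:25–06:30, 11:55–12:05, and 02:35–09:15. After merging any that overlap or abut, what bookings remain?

02:35–09:15, 11:55–12:05, 18:55–21:40

Sort by start: 02:35–09:15, 03:25–06:30, 11:55–12:05, 18:55–21:40, 19:15–21:25, 21:10–21:30.
03:25–06:30 overlaps/touches 02:35–09:15 → extend to 02:35–09:15.
11:55–12:05 is disjoint → start new block.
18:55–21:40 is disjoint → start new block.
19:15–21:25 overlaps/touches 18:55–21:40 → extend to 18:55–21:40.
21:10–21:30 overlaps/touches 18:55–21:40 → extend to 18:55–21:40.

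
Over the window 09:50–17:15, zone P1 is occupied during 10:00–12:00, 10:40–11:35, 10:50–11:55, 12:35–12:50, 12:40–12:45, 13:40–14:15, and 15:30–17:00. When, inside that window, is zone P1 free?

09:50-10:00, 12:00-12:35, 12:50-13:40, 14:15-15:30, 17:00-17:15

The merged coverage is 10:00-12:00, 12:35-12:50, 13:40-14:15, 15:30-17:00.
Complement within 09:50-17:15: 09:50-10:00, 12:00-12:35, 12:50-13:40, 14:15-15:30, 17:00-17:15.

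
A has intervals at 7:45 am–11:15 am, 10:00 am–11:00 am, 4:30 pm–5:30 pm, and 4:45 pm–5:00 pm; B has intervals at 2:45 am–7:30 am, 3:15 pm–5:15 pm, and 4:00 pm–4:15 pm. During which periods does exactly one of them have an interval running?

2:45 am–7:30 am, 7:45 am–11:15 am, 3:15 pm–4:30 pm, 5:15 pm–5:30 pm

First set merges to 7:45 am–11:15 am, 4:30 pm–5:30 pm.
Second set merges to 2:45 am–7:30 am, 3:15 pm–5:15 pm.
A but not B: 7:45 am–11:15 am, 5:15 pm–5:30 pm.
B but not A: 2:45 am–7:30 am, 3:15 pm–4:30 pm.
Combining gives A △ B.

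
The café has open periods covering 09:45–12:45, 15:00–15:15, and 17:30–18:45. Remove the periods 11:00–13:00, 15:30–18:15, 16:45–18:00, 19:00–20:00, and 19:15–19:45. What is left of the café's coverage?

Merge the second list: 11:00–13:00, 15:30–18:15, 19:00–20:00.
09:45–12:45 \ B = 09:45–11:00.
15:00–15:15: nothing removed.
17:30–18:45 \ B = 18:15–18:45.

09:45–11:00, 15:00–15:15, 18:15–18:45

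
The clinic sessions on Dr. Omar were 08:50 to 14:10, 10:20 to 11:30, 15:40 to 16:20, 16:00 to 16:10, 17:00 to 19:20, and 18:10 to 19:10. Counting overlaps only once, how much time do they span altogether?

Merged: 08:50–14:10, 15:40–16:20, 17:00–19:20.
Lengths: 5 h 20 min + 40 min + 2 h 20 min = 8 h 20 min.

8 h 20 min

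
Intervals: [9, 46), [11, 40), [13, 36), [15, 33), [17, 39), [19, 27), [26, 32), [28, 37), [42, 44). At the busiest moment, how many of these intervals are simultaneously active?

7

At 26, 7 of the intervals are simultaneously active.
No point has more.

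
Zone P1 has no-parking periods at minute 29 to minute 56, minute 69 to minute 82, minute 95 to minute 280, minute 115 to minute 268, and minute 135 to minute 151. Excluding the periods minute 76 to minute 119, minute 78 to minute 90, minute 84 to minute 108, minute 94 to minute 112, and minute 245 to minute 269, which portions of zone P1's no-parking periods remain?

Merge the first list: minute 29 to minute 56, minute 69 to minute 82, minute 95 to minute 280.
Merge the second list: minute 76 to minute 119, minute 245 to minute 269.
minute 29 to minute 56: no B overlap → unchanged.
minute 69 to minute 82 minus B → minute 69 to minute 76.
minute 95 to minute 280 minus B → minute 119 to minute 245, minute 269 to minute 280.

minute 29 to minute 56, minute 69 to minute 76, minute 119 to minute 245, minute 269 to minute 280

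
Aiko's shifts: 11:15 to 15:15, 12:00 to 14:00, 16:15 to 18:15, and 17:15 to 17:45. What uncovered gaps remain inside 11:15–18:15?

15:15-16:15

The merged coverage is 11:15-15:15, 16:15-18:15.
Gaps within 11:15-18:15: 15:15-16:15.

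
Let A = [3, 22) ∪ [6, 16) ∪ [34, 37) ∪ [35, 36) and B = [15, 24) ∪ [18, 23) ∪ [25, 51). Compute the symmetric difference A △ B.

[3, 15) ∪ [22, 24) ∪ [25, 34) ∪ [37, 51)

Merge the first list: [3, 22), [34, 37).
Merge the second list: [15, 24), [25, 51).
A \ B = [3, 15).
B \ A = [22, 24), [25, 34), [37, 51).
Union of the two gives the symmetric difference.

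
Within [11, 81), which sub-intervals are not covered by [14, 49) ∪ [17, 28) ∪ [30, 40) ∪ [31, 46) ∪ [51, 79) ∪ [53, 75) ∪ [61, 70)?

[11, 14) ∪ [49, 51) ∪ [79, 81)

Covered (merged): [14, 49), [51, 79).
Uncovered inside [11, 81): [11, 14), [49, 51), [79, 81).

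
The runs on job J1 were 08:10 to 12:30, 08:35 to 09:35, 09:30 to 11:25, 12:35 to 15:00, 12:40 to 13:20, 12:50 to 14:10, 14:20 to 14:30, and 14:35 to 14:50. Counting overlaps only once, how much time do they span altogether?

6 h 45 min

Merged: 08:10–12:30, 12:35–15:00.
Lengths: 4 h 20 min + 2 h 25 min = 6 h 45 min.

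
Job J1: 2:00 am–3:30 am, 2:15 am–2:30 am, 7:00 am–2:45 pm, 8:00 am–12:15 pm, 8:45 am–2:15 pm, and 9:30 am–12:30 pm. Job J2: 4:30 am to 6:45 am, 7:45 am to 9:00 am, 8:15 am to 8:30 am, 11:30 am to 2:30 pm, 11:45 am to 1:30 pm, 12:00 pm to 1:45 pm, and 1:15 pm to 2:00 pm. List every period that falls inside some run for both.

7:45 am–9:00 am, 11:30 am–2:30 pm

A, merged: 2:00 am–3:30 am, 7:00 am–2:45 pm.
B, merged: 4:30 am–6:45 am, 7:45 am–9:00 am, 11:30 am–2:30 pm.
2:00 am–3:30 am falls entirely outside B.
7:00 am–2:45 pm overlaps B on 7:45 am–9:00 am, 11:30 am–2:30 pm.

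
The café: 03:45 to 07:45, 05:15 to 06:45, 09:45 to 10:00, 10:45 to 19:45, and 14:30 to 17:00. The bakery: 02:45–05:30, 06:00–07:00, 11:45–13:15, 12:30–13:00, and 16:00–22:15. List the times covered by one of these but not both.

A, merged: 03:45-07:45, 09:45-10:00, 10:45-19:45.
B, merged: 02:45-05:30, 06:00-07:00, 11:45-13:15, 16:00-22:15.
Only in the first: 05:30-06:00, 07:00-07:45, 09:45-10:00, 10:45-11:45, 13:15-16:00.
Only in the second: 02:45-03:45, 19:45-22:15.
Together these are the periods covered by exactly one.

02:45-03:45, 05:30-06:00, 07:00-07:45, 09:45-10:00, 10:45-11:45, 13:15-16:00, 19:45-22:15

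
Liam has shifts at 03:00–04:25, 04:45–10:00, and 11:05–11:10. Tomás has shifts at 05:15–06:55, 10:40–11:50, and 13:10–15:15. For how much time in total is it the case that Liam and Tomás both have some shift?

1 h 45 min

A ∩ B = 05:15–06:55, 11:05–11:10.
Total: 1 h 40 min + 5 min = 1 h 45 min.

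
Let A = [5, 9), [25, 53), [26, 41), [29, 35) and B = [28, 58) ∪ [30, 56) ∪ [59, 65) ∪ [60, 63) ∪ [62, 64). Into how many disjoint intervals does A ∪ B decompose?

Merge the first list: [5, 9), [25, 53).
Merge the second list: [28, 58), [59, 65).
A ∪ B = [5, 9), [25, 58), [59, 65).
That is 3 disjoint pieces.

3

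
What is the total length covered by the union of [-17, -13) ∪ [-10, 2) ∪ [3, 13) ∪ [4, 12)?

26

Merged: [-17, -13), [-10, 2), [3, 13).
Lengths: 4 + 12 + 10 = 26.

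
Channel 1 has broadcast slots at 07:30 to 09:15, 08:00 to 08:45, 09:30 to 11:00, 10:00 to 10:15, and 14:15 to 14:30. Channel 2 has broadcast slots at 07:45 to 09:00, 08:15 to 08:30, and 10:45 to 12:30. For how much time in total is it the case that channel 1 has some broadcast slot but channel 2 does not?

2 h

Merge the first list: 07:30-09:15, 09:30-11:00, 14:15-14:30.
Merge the second list: 07:45-09:00, 10:45-12:30.
A \ B = 07:30-07:45, 09:00-09:15, 09:30-10:45, 14:15-14:30.
Total: 15 min + 15 min + 1 h 15 min + 15 min = 2 h.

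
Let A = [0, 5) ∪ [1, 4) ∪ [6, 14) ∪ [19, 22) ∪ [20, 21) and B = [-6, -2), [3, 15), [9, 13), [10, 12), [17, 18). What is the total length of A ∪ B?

First set merges to [0, 5), [6, 14), [19, 22).
Second set merges to [-6, -2), [3, 15), [17, 18).
A ∪ B = [-6, -2), [0, 15), [17, 18), [19, 22).
Total: 4 + 15 + 1 + 3 = 23.

23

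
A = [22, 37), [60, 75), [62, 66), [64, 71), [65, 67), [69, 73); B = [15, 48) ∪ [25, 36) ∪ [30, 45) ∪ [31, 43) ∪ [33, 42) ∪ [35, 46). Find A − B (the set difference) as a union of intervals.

A, merged: [22, 37), [60, 75).
B, merged: [15, 48).
[22, 37): fully covered by B → removed.
[60, 75): no B overlap → unchanged.

[60, 75)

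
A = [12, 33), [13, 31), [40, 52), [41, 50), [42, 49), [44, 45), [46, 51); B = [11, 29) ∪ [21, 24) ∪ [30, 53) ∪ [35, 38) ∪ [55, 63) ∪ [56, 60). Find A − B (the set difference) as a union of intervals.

Merge the first list: [12, 33), [40, 52).
Merge the second list: [11, 29), [30, 53), [55, 63).
[12, 33) with B removed leaves [29, 30).
[40, 52) lies entirely inside B → drops out.

[29, 30)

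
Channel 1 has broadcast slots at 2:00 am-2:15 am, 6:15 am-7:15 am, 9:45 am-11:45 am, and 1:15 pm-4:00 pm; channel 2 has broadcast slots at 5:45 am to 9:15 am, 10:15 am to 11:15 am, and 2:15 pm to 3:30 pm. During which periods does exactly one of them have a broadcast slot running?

A but not B: 2:00 am–2:15 am, 9:45 am–10:15 am, 11:15 am–11:45 am, 1:15 pm–2:15 pm, 3:30 pm–4:00 pm.
B but not A: 5:45 am–6:15 am, 7:15 am–9:15 am.
Combining gives A △ B.

2:00 am–2:15 am, 5:45 am–6:15 am, 7:15 am–9:15 am, 9:45 am–10:15 am, 11:15 am–11:45 am, 1:15 pm–2:15 pm, 3:30 pm–4:00 pm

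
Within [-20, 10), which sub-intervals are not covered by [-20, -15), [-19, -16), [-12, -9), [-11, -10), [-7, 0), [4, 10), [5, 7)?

[-15, -12) ∪ [-9, -7) ∪ [0, 4)

Covered (merged): [-20, -15), [-12, -9), [-7, 0), [4, 10).
Complement within [-20, 10): [-15, -12), [-9, -7), [0, 4).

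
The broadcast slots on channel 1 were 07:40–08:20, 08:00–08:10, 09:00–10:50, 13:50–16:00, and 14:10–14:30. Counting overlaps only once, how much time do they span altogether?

Merged: 07:40-08:20, 09:00-10:50, 13:50-16:00.
Lengths: 40 min + 1 h 50 min + 2 h 10 min = 4 h 40 min.

4 h 40 min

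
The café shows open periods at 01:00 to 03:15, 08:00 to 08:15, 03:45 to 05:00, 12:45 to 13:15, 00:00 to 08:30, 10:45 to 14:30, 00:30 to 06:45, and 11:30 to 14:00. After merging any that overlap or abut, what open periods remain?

00:00–08:30, 10:45–14:30

Sort by start: 00:00–08:30, 00:30–06:45, 01:00–03:15, 03:45–05:00, 08:00–08:15, 10:45–14:30, 11:30–14:00, 12:45–13:15.
00:30–06:45 overlaps/touches 00:00–08:30 → extend to 00:00–08:30.
01:00–03:15 overlaps/touches 00:00–08:30 → extend to 00:00–08:30.
03:45–05:00 overlaps/touches 00:00–08:30 → extend to 00:00–08:30.
08:00–08:15 overlaps/touches 00:00–08:30 → extend to 00:00–08:30.
10:45–14:30 is disjoint → start new block.
11:30–14:00 overlaps/touches 10:45–14:30 → extend to 10:45–14:30.
12:45–13:15 overlaps/touches 10:45–14:30 → extend to 10:45–14:30.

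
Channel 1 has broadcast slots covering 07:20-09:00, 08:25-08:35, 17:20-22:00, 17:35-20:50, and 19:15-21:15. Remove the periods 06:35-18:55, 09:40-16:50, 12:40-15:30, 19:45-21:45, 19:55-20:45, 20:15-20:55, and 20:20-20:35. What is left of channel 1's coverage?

A, merged: 07:20-09:00, 17:20-22:00.
B, merged: 06:35-18:55, 19:45-21:45.
07:20-09:00: entirely removed.
17:20-22:00 \ B = 18:55-19:45, 21:45-22:00.

18:55-19:45, 21:45-22:00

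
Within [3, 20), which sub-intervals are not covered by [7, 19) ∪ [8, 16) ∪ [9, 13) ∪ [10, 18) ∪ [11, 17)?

[3, 7) ∪ [19, 20)

After merging, the occupied span is [7, 19).
Uncovered inside [3, 20): [3, 7), [19, 20).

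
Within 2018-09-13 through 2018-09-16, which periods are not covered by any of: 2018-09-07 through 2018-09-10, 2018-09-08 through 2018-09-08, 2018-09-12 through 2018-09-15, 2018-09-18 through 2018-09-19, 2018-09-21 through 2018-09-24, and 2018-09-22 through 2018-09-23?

2018-09-16 through 2018-09-16

After merging, the occupied span is 2018-09-07 through 2018-09-10, 2018-09-12 through 2018-09-15, 2018-09-18 through 2018-09-19, 2018-09-21 through 2018-09-24.
Uncovered inside 2018-09-13 through 2018-09-16: 2018-09-16 through 2018-09-16.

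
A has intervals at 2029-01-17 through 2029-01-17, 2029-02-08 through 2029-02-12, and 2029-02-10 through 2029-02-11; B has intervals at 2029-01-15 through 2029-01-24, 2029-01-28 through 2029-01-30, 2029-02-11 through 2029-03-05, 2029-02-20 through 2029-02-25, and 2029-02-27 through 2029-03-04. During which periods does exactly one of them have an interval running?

Merge the first list: 2029-01-17 through 2029-01-17, 2029-02-08 through 2029-02-12.
Merge the second list: 2029-01-15 through 2029-01-24, 2029-01-28 through 2029-01-30, 2029-02-11 through 2029-03-05.
Only in the first: 2029-02-08 through 2029-02-10.
Only in the second: 2029-01-15 through 2029-01-16, 2029-01-18 through 2029-01-24, 2029-01-28 through 2029-01-30, 2029-02-13 through 2029-03-05.
Together these are the periods covered by exactly one.

2029-01-15 through 2029-01-16, 2029-01-18 through 2029-01-24, 2029-01-28 through 2029-01-30, 2029-02-08 through 2029-02-10, 2029-02-13 through 2029-03-05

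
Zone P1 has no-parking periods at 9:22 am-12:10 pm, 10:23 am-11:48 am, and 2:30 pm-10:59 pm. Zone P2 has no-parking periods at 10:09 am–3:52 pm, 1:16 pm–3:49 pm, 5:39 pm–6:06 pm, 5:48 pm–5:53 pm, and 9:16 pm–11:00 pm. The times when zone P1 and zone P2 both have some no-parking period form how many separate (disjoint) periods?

4

First set merges to 9:22 am–12:10 pm, 2:30 pm–10:59 pm.
Second set merges to 10:09 am–3:52 pm, 5:39 pm–6:06 pm, 9:16 pm–11:00 pm.
A ∩ B = 10:09 am–12:10 pm, 2:30 pm–3:52 pm, 5:39 pm–6:06 pm, 9:16 pm–10:59 pm.
That is 4 disjoint pieces.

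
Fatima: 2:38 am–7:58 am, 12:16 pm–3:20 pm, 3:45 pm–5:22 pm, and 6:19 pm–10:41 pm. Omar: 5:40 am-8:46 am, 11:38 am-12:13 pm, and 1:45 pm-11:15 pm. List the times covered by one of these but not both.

A but not B: 2:38 am–5:40 am, 12:16 pm–1:45 pm.
B but not A: 7:58 am–8:46 am, 11:38 am–12:13 pm, 3:20 pm–3:45 pm, 5:22 pm–6:19 pm, 10:41 pm–11:15 pm.
Combining gives A △ B.

2:38 am–5:40 am, 7:58 am–8:46 am, 11:38 am–12:13 pm, 12:16 pm–1:45 pm, 3:20 pm–3:45 pm, 5:22 pm–6:19 pm, 10:41 pm–11:15 pm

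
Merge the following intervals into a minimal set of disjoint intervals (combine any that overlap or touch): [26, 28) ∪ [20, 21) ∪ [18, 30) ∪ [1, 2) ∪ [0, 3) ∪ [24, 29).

Sort by start: [0, 3), [1, 2), [18, 30), [20, 21), [24, 29), [26, 28).
[1, 2) overlaps/touches [0, 3) → extend to [0, 3).
[18, 30) is disjoint → start new block.
[20, 21) overlaps/touches [18, 30) → extend to [18, 30).
[24, 29) overlaps/touches [18, 30) → extend to [18, 30).
[26, 28) overlaps/touches [18, 30) → extend to [18, 30).

[0, 3) ∪ [18, 30)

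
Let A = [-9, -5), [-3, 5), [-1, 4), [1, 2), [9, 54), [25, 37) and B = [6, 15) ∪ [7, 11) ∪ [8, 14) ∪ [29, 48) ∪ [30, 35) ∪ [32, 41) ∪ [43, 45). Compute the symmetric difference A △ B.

[-9, -5) ∪ [-3, 5) ∪ [6, 9) ∪ [15, 29) ∪ [48, 54)

First set merges to [-9, -5), [-3, 5), [9, 54).
Second set merges to [6, 15), [29, 48).
A but not B: [-9, -5), [-3, 5), [15, 29), [48, 54).
B but not A: [6, 9).
Combining gives A △ B.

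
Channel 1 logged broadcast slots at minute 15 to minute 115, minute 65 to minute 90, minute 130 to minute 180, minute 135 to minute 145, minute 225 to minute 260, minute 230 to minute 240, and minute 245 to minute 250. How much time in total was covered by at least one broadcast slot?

185 minutes

Merged: minute 15 to minute 115, minute 130 to minute 180, minute 225 to minute 260.
Lengths: 100 minutes + 50 minutes + 35 minutes = 185 minutes.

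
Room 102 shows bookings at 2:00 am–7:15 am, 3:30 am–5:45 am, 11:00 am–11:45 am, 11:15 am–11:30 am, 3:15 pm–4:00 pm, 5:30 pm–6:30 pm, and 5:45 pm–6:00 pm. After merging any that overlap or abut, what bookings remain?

3:30 am–5:45 am overlaps/touches 2:00 am–7:15 am → extend to 2:00 am–7:15 am.
11:00 am–11:45 am is disjoint → start new block.
11:15 am–11:30 am overlaps/touches 11:00 am–11:45 am → extend to 11:00 am–11:45 am.
3:15 pm–4:00 pm is disjoint → start new block.
5:30 pm–6:30 pm is disjoint → start new block.
5:45 pm–6:00 pm overlaps/touches 5:30 pm–6:30 pm → extend to 5:30 pm–6:30 pm.

2:00 am–7:15 am, 11:00 am–11:45 am, 3:15 pm–4:00 pm, 5:30 pm–6:30 pm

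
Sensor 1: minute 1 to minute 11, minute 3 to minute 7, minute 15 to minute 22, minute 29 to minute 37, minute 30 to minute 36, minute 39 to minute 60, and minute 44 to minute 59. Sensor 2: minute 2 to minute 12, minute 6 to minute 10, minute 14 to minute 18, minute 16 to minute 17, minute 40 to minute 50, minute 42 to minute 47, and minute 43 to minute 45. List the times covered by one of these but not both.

A, merged: minute 1 to minute 11, minute 15 to minute 22, minute 29 to minute 37, minute 39 to minute 60.
B, merged: minute 2 to minute 12, minute 14 to minute 18, minute 40 to minute 50.
Only in the first: minute 1 to minute 2, minute 18 to minute 22, minute 29 to minute 37, minute 39 to minute 40, minute 50 to minute 60.
Only in the second: minute 11 to minute 12, minute 14 to minute 15.
Together these are the periods covered by exactly one.

minute 1 to minute 2, minute 11 to minute 12, minute 14 to minute 15, minute 18 to minute 22, minute 29 to minute 37, minute 39 to minute 40, minute 50 to minute 60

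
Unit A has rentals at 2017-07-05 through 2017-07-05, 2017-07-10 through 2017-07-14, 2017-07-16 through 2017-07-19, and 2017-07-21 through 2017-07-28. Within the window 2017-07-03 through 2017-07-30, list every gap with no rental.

2017-07-03 through 2017-07-04, 2017-07-06 through 2017-07-09, 2017-07-15 through 2017-07-15, 2017-07-20 through 2017-07-20, 2017-07-29 through 2017-07-30

Covered (merged): 2017-07-05 through 2017-07-05, 2017-07-10 through 2017-07-14, 2017-07-16 through 2017-07-19, 2017-07-21 through 2017-07-28.
Complement within 2017-07-03 through 2017-07-30: 2017-07-03 through 2017-07-04, 2017-07-06 through 2017-07-09, 2017-07-15 through 2017-07-15, 2017-07-20 through 2017-07-20, 2017-07-29 through 2017-07-30.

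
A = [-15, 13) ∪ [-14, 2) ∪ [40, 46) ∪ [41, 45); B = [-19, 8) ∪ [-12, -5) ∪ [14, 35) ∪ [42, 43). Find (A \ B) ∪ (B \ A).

[-19, -15) ∪ [8, 13) ∪ [14, 35) ∪ [40, 42) ∪ [43, 46)

First set merges to [-15, 13), [40, 46).
Second set merges to [-19, 8), [14, 35), [42, 43).
A but not B: [8, 13), [40, 42), [43, 46).
B but not A: [-19, -15), [14, 35).
Combining gives A △ B.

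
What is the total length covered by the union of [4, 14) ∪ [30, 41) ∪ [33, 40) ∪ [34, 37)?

Merged: [4, 14), [30, 41).
Lengths: 10 + 11 = 21.

21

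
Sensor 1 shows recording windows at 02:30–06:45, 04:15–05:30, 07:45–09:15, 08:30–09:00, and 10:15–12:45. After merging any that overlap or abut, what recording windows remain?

04:15–05:30 overlaps/touches 02:30–06:45 → extend to 02:30–06:45.
07:45–09:15 is disjoint → start new block.
08:30–09:00 overlaps/touches 07:45–09:15 → extend to 07:45–09:15.
10:15–12:45 is disjoint → start new block.

02:30–06:45, 07:45–09:15, 10:15–12:45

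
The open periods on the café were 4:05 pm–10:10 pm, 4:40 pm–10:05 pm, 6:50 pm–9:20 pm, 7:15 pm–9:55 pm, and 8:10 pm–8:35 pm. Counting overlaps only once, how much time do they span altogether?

Merged: 4:05 pm–10:10 pm.
Length: 6 h 5 min.

6 h 5 min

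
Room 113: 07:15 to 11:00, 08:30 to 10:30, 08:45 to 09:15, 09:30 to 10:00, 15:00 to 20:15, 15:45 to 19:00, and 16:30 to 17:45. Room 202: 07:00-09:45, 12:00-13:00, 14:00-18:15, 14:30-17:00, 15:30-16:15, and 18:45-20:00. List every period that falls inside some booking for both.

First set merges to 07:15-11:00, 15:00-20:15.
Second set merges to 07:00-09:45, 12:00-13:00, 14:00-18:15, 18:45-20:00.
07:15-11:00 overlaps B on 07:15-09:45.
15:00-20:15 overlaps B on 15:00-18:15, 18:45-20:00.

07:15-09:45, 15:00-18:15, 18:45-20:00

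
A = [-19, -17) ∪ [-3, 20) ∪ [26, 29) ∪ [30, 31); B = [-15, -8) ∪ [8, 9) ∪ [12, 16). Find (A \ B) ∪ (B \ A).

[-19, -17) ∪ [-15, -8) ∪ [-3, 8) ∪ [9, 12) ∪ [16, 20) ∪ [26, 29) ∪ [30, 31)

Only in the first: [-19, -17), [-3, 8), [9, 12), [16, 20), [26, 29), [30, 31).
Only in the second: [-15, -8).
Together these are the periods covered by exactly one.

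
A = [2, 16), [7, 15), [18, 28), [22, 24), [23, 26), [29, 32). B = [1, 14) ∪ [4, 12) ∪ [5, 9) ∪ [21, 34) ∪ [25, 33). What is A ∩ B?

[2, 14) ∪ [21, 28) ∪ [29, 32)

Merge the first list: [2, 16), [18, 28), [29, 32).
Merge the second list: [1, 14), [21, 34).
[2, 16) ∩ B → [2, 14).
[18, 28) ∩ B → [21, 28).
[29, 32) ∩ B → [29, 32).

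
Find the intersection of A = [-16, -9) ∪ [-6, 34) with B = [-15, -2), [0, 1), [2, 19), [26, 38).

[-15, -9) ∪ [-6, -2) ∪ [0, 1) ∪ [2, 19) ∪ [26, 34)

[-16, -9) ∩ B → [-15, -9).
[-6, 34) ∩ B → [-6, -2), [0, 1), [2, 19), [26, 34).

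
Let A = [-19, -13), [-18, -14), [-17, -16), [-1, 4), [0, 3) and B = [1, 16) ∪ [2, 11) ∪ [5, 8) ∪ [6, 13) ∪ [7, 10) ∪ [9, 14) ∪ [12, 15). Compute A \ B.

[-19, -13) ∪ [-1, 1)

Merge the first list: [-19, -13), [-1, 4).
Merge the second list: [1, 16).
[-19, -13): no B overlap → unchanged.
[-1, 4) minus B → [-1, 1).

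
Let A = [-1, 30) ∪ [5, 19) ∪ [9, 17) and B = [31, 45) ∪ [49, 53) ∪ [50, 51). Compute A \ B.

[-1, 30)

A, merged: [-1, 30).
B, merged: [31, 45), [49, 53).
[-1, 30) is untouched.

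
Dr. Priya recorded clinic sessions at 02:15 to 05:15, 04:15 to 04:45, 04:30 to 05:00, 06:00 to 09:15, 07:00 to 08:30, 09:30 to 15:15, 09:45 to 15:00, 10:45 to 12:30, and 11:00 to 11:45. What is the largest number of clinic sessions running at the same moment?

Walk the sorted start/end points keeping a running depth.
The depth first hits 4 at 11:00.

4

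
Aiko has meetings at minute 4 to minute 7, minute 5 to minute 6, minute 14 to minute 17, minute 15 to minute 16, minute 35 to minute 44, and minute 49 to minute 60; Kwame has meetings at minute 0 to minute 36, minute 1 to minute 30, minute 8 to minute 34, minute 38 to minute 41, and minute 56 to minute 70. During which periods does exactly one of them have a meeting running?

Merge the first list: minute 4 to minute 7, minute 14 to minute 17, minute 35 to minute 44, minute 49 to minute 60.
Merge the second list: minute 0 to minute 36, minute 38 to minute 41, minute 56 to minute 70.
Only in the first: minute 36 to minute 38, minute 41 to minute 44, minute 49 to minute 56.
Only in the second: minute 0 to minute 4, minute 7 to minute 14, minute 17 to minute 35, minute 60 to minute 70.
Together these are the periods covered by exactly one.

minute 0 to minute 4, minute 7 to minute 14, minute 17 to minute 35, minute 36 to minute 38, minute 41 to minute 44, minute 49 to minute 56, minute 60 to minute 70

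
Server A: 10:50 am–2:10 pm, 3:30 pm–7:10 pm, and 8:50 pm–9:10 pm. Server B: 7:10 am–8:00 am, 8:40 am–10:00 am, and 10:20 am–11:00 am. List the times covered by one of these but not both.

7:10 am–8:00 am, 8:40 am–10:00 am, 10:20 am–10:50 am, 11:00 am–2:10 pm, 3:30 pm–7:10 pm, 8:50 pm–9:10 pm

A but not B: 11:00 am–2:10 pm, 3:30 pm–7:10 pm, 8:50 pm–9:10 pm.
B but not A: 7:10 am–8:00 am, 8:40 am–10:00 am, 10:20 am–10:50 am.
Combining gives A △ B.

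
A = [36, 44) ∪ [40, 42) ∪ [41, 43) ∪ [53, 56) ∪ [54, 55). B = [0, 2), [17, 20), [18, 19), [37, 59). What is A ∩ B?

[37, 44) ∪ [53, 56)

A, merged: [36, 44), [53, 56).
B, merged: [0, 2), [17, 20), [37, 59).
[36, 44) meets the second set on [37, 44).
[53, 56) meets the second set on [53, 56).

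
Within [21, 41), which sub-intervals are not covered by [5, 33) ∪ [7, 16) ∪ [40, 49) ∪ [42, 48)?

[33, 40)

Covered (merged): [5, 33), [40, 49).
Gaps within [21, 41): [33, 40).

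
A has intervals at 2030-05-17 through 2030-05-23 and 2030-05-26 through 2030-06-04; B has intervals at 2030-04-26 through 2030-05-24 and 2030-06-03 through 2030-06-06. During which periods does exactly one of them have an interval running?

2030-04-26 through 2030-05-16, 2030-05-24 through 2030-05-24, 2030-05-26 through 2030-06-02, 2030-06-05 through 2030-06-06

A \ B = 2030-05-26 through 2030-06-02.
B \ A = 2030-04-26 through 2030-05-16, 2030-05-24 through 2030-05-24, 2030-06-05 through 2030-06-06.
Union of the two gives the symmetric difference.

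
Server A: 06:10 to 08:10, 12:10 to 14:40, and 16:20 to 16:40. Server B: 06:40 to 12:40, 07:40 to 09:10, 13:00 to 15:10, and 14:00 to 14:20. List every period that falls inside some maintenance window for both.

Merge the second list: 06:40–12:40, 13:00–15:10.
06:10–08:10 ∩ B → 06:40–08:10.
12:10–14:40 ∩ B → 12:10–12:40, 13:00–14:40.
16:20–16:40 meets no B interval.

06:40–08:10, 12:10–12:40, 13:00–14:40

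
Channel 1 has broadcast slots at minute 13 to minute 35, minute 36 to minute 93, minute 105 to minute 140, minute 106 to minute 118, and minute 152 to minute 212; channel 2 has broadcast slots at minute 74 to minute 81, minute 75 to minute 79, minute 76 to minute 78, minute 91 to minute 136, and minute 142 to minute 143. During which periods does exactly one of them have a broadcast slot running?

minute 13 to minute 35, minute 36 to minute 74, minute 81 to minute 91, minute 93 to minute 105, minute 136 to minute 140, minute 142 to minute 143, minute 152 to minute 212

A, merged: minute 13 to minute 35, minute 36 to minute 93, minute 105 to minute 140, minute 152 to minute 212.
B, merged: minute 74 to minute 81, minute 91 to minute 136, minute 142 to minute 143.
A \ B = minute 13 to minute 35, minute 36 to minute 74, minute 81 to minute 91, minute 136 to minute 140, minute 152 to minute 212.
B \ A = minute 93 to minute 105, minute 142 to minute 143.
Union of the two gives the symmetric difference.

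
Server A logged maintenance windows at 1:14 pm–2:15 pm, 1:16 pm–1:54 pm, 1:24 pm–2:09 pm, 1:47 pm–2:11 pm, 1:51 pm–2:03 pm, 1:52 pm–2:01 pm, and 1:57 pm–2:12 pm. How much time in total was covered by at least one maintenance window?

Merged: 1:14 pm–2:15 pm.
Length: 1 h 1 min.

1 h 1 min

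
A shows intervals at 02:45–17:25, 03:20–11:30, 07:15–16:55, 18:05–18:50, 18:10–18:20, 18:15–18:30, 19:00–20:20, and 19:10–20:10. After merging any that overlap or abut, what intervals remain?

03:20–11:30 overlaps/touches 02:45–17:25 → extend to 02:45–17:25.
07:15–16:55 overlaps/touches 02:45–17:25 → extend to 02:45–17:25.
18:05–18:50 is disjoint → start new block.
18:10–18:20 overlaps/touches 18:05–18:50 → extend to 18:05–18:50.
18:15–18:30 overlaps/touches 18:05–18:50 → extend to 18:05–18:50.
19:00–20:20 is disjoint → start new block.
19:10–20:10 overlaps/touches 19:00–20:20 → extend to 19:00–20:20.

02:45–17:25, 18:05–18:50, 19:00–20:20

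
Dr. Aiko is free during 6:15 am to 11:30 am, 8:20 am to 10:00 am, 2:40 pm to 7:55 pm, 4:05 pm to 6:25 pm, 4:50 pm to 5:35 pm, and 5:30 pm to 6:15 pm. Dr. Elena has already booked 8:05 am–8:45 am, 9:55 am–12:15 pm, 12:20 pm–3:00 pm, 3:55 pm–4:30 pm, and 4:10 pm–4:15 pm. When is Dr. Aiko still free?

6:15 am-8:05 am, 8:45 am-9:55 am, 3:00 pm-3:55 pm, 4:30 pm-7:55 pm

Merge the first list: 6:15 am-11:30 am, 2:40 pm-7:55 pm.
Merge the second list: 8:05 am-8:45 am, 9:55 am-12:15 pm, 12:20 pm-3:00 pm, 3:55 pm-4:30 pm.
6:15 am-11:30 am with B removed leaves 6:15 am-8:05 am, 8:45 am-9:55 am.
2:40 pm-7:55 pm with B removed leaves 3:00 pm-3:55 pm, 4:30 pm-7:55 pm.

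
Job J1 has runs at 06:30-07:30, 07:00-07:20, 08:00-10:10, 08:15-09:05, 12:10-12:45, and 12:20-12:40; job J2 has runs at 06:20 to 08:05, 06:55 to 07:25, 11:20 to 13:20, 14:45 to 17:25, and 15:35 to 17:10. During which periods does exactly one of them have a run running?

06:20–06:30, 07:30–08:00, 08:05–10:10, 11:20–12:10, 12:45–13:20, 14:45–17:25

First set merges to 06:30–07:30, 08:00–10:10, 12:10–12:45.
Second set merges to 06:20–08:05, 11:20–13:20, 14:45–17:25.
Only in the first: 08:05–10:10.
Only in the second: 06:20–06:30, 07:30–08:00, 11:20–12:10, 12:45–13:20, 14:45–17:25.
Together these are the periods covered by exactly one.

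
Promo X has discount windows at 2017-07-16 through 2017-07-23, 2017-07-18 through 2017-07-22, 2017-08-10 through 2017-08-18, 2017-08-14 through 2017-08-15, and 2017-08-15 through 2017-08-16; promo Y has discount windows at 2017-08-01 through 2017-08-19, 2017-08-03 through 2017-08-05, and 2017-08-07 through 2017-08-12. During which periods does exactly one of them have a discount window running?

Merge the first list: 2017-07-16 through 2017-07-23, 2017-08-10 through 2017-08-18.
Merge the second list: 2017-08-01 through 2017-08-19.
A \ B = 2017-07-16 through 2017-07-23.
B \ A = 2017-08-01 through 2017-08-09, 2017-08-19 through 2017-08-19.
Union of the two gives the symmetric difference.

2017-07-16 through 2017-07-23, 2017-08-01 through 2017-08-09, 2017-08-19 through 2017-08-19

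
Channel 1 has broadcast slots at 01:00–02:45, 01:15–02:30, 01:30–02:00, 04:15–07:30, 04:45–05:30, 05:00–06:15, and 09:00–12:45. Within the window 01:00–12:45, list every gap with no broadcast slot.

02:45-04:15, 07:30-09:00

After merging, the occupied span is 01:00-02:45, 04:15-07:30, 09:00-12:45.
Complement within 01:00-12:45: 02:45-04:15, 07:30-09:00.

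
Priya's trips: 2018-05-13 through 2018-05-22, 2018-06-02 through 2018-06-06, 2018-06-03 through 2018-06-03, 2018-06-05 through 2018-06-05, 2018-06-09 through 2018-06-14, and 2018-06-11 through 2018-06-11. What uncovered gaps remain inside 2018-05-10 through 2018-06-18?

The merged coverage is 2018-05-13 through 2018-05-22, 2018-06-02 through 2018-06-06, 2018-06-09 through 2018-06-14.
Uncovered inside 2018-05-10 through 2018-06-18: 2018-05-10 through 2018-05-12, 2018-05-23 through 2018-06-01, 2018-06-07 through 2018-06-08, 2018-06-15 through 2018-06-18.

2018-05-10 through 2018-05-12, 2018-05-23 through 2018-06-01, 2018-06-07 through 2018-06-08, 2018-06-15 through 2018-06-18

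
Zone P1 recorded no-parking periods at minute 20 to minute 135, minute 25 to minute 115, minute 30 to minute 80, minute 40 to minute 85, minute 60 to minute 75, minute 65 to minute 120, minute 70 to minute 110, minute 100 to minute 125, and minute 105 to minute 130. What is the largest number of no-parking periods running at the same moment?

Walk the sorted start/end points keeping a running depth.
The depth first hits 7 at minute 70.

7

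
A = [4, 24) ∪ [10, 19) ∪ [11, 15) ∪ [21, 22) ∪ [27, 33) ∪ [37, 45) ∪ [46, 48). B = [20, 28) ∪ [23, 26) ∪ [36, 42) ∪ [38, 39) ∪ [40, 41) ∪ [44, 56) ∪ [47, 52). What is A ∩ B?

[20, 24) ∪ [27, 28) ∪ [37, 42) ∪ [44, 45) ∪ [46, 48)

Merge the first list: [4, 24), [27, 33), [37, 45), [46, 48).
Merge the second list: [20, 28), [36, 42), [44, 56).
[4, 24) ∩ B → [20, 24).
[27, 33) ∩ B → [27, 28).
[37, 45) ∩ B → [37, 42), [44, 45).
[46, 48) ∩ B → [46, 48).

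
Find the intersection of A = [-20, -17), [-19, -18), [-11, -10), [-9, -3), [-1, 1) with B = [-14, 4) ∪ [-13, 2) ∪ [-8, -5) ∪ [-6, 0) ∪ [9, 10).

A, merged: [-20, -17), [-11, -10), [-9, -3), [-1, 1).
B, merged: [-14, 4), [9, 10).
[-20, -17): no overlap with the second set.
[-11, -10) meets the second set on [-11, -10).
[-9, -3) meets the second set on [-9, -3).
[-1, 1) meets the second set on [-1, 1).

[-11, -10) ∪ [-9, -3) ∪ [-1, 1)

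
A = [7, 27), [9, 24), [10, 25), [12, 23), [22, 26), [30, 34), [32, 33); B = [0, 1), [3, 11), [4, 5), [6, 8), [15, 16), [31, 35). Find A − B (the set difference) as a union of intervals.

[11, 15) ∪ [16, 27) ∪ [30, 31)

Merge the first list: [7, 27), [30, 34).
Merge the second list: [0, 1), [3, 11), [15, 16), [31, 35).
[7, 27) with B removed leaves [11, 15), [16, 27).
[30, 34) with B removed leaves [30, 31).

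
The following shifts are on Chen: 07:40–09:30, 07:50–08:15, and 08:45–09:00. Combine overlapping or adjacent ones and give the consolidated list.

07:50-08:15 overlaps/touches 07:40-09:30 → extend to 07:40-09:30.
08:45-09:00 overlaps/touches 07:40-09:30 → extend to 07:40-09:30.

07:40-09:30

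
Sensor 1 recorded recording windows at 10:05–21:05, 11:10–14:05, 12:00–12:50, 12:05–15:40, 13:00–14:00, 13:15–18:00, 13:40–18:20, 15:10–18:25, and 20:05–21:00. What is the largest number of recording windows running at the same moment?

Walk the sorted start/end points keeping a running depth.
The depth first hits 6 at 13:40.

6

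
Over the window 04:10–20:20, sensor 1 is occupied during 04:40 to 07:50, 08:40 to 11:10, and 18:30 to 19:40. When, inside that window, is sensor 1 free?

After merging, the occupied span is 04:40–07:50, 08:40–11:10, 18:30–19:40.
Uncovered inside 04:10–20:20: 04:10–04:40, 07:50–08:40, 11:10–18:30, 19:40–20:20.

04:10–04:40, 07:50–08:40, 11:10–18:30, 19:40–20:20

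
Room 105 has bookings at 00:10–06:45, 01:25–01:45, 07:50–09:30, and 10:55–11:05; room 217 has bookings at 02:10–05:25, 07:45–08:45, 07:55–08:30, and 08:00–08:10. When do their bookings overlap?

02:10–05:25, 07:50–08:45

A, merged: 00:10–06:45, 07:50–09:30, 10:55–11:05.
B, merged: 02:10–05:25, 07:45–08:45.
00:10–06:45 meets the second set on 02:10–05:25.
07:50–09:30 meets the second set on 07:50–08:45.
10:55–11:05: no overlap with the second set.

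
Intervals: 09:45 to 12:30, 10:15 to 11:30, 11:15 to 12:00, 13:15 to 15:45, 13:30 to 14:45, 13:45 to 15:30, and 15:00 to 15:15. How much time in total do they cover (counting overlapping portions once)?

Merged: 09:45–12:30, 13:15–15:45.
Lengths: 2 h 45 min + 2 h 30 min = 5 h 15 min.

5 h 15 min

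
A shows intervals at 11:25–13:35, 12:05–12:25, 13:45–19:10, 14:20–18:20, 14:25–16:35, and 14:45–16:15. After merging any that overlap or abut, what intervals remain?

11:25–13:35, 13:45–19:10

12:05–12:25 overlaps/touches 11:25–13:35 → extend to 11:25–13:35.
13:45–19:10 is disjoint → start new block.
14:20–18:20 overlaps/touches 13:45–19:10 → extend to 13:45–19:10.
14:25–16:35 overlaps/touches 13:45–19:10 → extend to 13:45–19:10.
14:45–16:15 overlaps/touches 13:45–19:10 → extend to 13:45–19:10.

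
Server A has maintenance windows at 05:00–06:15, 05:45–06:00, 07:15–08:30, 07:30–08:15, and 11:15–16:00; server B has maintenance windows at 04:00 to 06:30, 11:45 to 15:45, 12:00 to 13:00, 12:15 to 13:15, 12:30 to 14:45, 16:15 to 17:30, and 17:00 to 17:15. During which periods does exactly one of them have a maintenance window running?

04:00–05:00, 06:15–06:30, 07:15–08:30, 11:15–11:45, 15:45–16:00, 16:15–17:30

Merge the first list: 05:00–06:15, 07:15–08:30, 11:15–16:00.
Merge the second list: 04:00–06:30, 11:45–15:45, 16:15–17:30.
A but not B: 07:15–08:30, 11:15–11:45, 15:45–16:00.
B but not A: 04:00–05:00, 06:15–06:30, 16:15–17:30.
Combining gives A △ B.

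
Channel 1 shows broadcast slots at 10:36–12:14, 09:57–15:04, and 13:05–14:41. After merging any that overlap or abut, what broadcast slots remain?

09:57–15:04

Sort by start: 09:57–15:04, 10:36–12:14, 13:05–14:41.
10:36–12:14 overlaps/touches 09:57–15:04 → extend to 09:57–15:04.
13:05–14:41 overlaps/touches 09:57–15:04 → extend to 09:57–15:04.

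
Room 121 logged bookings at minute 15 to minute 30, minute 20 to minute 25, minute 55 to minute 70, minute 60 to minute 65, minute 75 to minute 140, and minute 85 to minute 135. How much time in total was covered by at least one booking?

95 minutes

Merged: minute 15 to minute 30, minute 55 to minute 70, minute 75 to minute 140.
Lengths: 15 minutes + 15 minutes + 65 minutes = 95 minutes.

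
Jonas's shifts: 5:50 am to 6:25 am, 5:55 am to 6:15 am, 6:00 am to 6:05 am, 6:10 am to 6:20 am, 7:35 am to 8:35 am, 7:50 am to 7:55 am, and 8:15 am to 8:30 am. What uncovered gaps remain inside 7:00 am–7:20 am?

The merged coverage is 5:50 am–6:25 am, 7:35 am–8:35 am.
Gaps within 7:00 am–7:20 am: 7:00 am–7:20 am.

7:00 am–7:20 am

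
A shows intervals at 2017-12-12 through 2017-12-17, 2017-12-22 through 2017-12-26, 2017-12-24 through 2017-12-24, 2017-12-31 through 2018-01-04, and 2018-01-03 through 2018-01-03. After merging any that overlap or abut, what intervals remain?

2017-12-22 through 2017-12-26 is disjoint → start new block.
2017-12-24 through 2017-12-24 overlaps/touches 2017-12-22 through 2017-12-26 → extend to 2017-12-22 through 2017-12-26.
2017-12-31 through 2018-01-04 is disjoint → start new block.
2018-01-03 through 2018-01-03 overlaps/touches 2017-12-31 through 2018-01-04 → extend to 2017-12-31 through 2018-01-04.

2017-12-12 through 2017-12-17, 2017-12-22 through 2017-12-26, 2017-12-31 through 2018-01-04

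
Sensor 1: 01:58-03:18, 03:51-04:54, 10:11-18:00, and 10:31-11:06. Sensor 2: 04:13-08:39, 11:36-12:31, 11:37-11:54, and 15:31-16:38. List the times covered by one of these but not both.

Merge the first list: 01:58–03:18, 03:51–04:54, 10:11–18:00.
Merge the second list: 04:13–08:39, 11:36–12:31, 15:31–16:38.
A but not B: 01:58–03:18, 03:51–04:13, 10:11–11:36, 12:31–15:31, 16:38–18:00.
B but not A: 04:54–08:39.
Combining gives A △ B.

01:58–03:18, 03:51–04:13, 04:54–08:39, 10:11–11:36, 12:31–15:31, 16:38–18:00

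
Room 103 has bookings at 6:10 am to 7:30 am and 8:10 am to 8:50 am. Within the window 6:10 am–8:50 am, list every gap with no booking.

7:30 am-8:10 am

Covered (merged): 6:10 am-7:30 am, 8:10 am-8:50 am.
Gaps within 6:10 am-8:50 am: 7:30 am-8:10 am.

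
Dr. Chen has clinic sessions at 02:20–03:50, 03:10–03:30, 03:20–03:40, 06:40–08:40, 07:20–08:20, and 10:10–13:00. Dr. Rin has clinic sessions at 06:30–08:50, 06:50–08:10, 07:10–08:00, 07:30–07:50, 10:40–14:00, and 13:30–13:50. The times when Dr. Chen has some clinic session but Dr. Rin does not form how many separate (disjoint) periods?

Merge the first list: 02:20-03:50, 06:40-08:40, 10:10-13:00.
Merge the second list: 06:30-08:50, 10:40-14:00.
A \ B = 02:20-03:50, 10:10-10:40.
That is 2 disjoint pieces.

2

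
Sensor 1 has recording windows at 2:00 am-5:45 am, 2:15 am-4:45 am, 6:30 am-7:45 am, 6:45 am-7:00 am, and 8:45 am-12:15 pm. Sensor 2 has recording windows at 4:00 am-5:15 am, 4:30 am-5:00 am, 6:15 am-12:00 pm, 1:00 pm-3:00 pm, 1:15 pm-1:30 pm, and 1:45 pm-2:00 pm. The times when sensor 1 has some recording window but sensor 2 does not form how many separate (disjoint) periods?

3

A, merged: 2:00 am–5:45 am, 6:30 am–7:45 am, 8:45 am–12:15 pm.
B, merged: 4:00 am–5:15 am, 6:15 am–12:00 pm, 1:00 pm–3:00 pm.
A \ B = 2:00 am–4:00 am, 5:15 am–5:45 am, 12:00 pm–12:15 pm.
That is 3 disjoint pieces.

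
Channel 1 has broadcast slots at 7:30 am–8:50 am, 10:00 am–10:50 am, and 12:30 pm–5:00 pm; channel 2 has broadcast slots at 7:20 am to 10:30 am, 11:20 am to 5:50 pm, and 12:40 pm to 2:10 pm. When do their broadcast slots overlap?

7:30 am-8:50 am, 10:00 am-10:30 am, 12:30 pm-5:00 pm

B, merged: 7:20 am-10:30 am, 11:20 am-5:50 pm.
7:30 am-8:50 am ∩ B → 7:30 am-8:50 am.
10:00 am-10:50 am ∩ B → 10:00 am-10:30 am.
12:30 pm-5:00 pm ∩ B → 12:30 pm-5:00 pm.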